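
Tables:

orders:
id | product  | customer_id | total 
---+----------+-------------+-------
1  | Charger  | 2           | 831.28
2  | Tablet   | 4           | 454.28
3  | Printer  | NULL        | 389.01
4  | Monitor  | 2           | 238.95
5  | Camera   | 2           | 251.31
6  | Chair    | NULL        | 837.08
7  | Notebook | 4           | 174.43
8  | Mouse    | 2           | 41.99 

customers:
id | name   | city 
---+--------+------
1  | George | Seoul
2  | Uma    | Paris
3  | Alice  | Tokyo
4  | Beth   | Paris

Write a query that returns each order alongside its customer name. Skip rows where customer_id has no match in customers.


INNER JOIN keeps only orders rows whose customer_id matches an id in customers. Walk through each order:
  - order 1 (Charger): customer_id=2 -> matches Uma
  - order 2 (Tablet): customer_id=4 -> matches Beth
  - order 3 (Printer): customer_id=NULL, no match -> dropped
  - order 4 (Monitor): customer_id=2 -> matches Uma
  - order 5 (Camera): customer_id=2 -> matches Uma
  - order 6 (Chair): customer_id=NULL, no match -> dropped
  - order 7 (Notebook): customer_id=4 -> matches Beth
  - order 8 (Mouse): customer_id=2 -> matches Uma
So 2 of 8 rows are dropped.

SQL:
SELECT a.product, b.name AS customer
FROM orders a
INNER JOIN customers b ON a.customer_id = b.id

Result:
product  | customer
---------+---------
Charger  | Uma     
Tablet   | Beth    
Monitor  | Uma     
Camera   | Uma     
Notebook | Beth    
Mouse    | Uma     


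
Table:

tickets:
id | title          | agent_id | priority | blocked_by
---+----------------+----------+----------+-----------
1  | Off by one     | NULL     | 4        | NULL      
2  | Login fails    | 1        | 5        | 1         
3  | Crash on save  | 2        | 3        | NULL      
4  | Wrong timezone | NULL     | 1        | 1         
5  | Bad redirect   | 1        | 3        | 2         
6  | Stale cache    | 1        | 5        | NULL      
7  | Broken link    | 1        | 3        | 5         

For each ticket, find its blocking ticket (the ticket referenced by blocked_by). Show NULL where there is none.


This is a self-join: tickets is joined to a second copy of itself, matching each row's blocked_by to another row's id. Use LEFT JOIN so rows with blocked_by=NULL are kept.
  - ticket 1 (Off by one): blocked_by=NULL -> NULL
  - ticket 2 (Login fails): blocked_by=1 -> Off by one
  - ticket 3 (Crash on save): blocked_by=NULL -> NULL
  - ticket 4 (Wrong timezone): blocked_by=1 -> Off by one
  - ticket 5 (Bad redirect): blocked_by=2 -> Login fails
  - ticket 6 (Stale cache): blocked_by=NULL -> NULL
  - ticket 7 (Broken link): blocked_by=5 -> Bad redirect

SQL:
SELECT a.title AS item, b.title AS blocked_by
FROM tickets a
LEFT JOIN tickets b ON a.blocked_by = b.id

Result:
item           | blocked_by  
---------------+-------------
Off by one     | NULL        
Login fails    | Off by one  
Crash on save  | NULL        
Wrong timezone | Off by one  
Bad redirect   | Login fails 
Stale cache    | NULL        
Broken link    | Bad redirect


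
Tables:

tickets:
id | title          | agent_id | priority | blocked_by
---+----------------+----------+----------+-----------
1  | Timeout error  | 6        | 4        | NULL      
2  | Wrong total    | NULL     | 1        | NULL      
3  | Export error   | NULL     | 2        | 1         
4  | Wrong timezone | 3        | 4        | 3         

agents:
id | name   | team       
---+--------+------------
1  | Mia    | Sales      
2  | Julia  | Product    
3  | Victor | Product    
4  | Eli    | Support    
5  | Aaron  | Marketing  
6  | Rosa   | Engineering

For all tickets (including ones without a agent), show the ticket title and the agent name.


LEFT JOIN keeps every row from tickets (the left table); where agent_id has no match in agents, the agent columns become NULL. Walk through each ticket:
  - ticket 1 (Timeout error): agent_id=6 -> matches Rosa
  - ticket 2 (Wrong total): agent_id=NULL, no match -> kept with NULL
  - ticket 3 (Export error): agent_id=NULL, no match -> kept with NULL
  - ticket 4 (Wrong timezone): agent_id=3 -> matches Victor
All 4 rows appear; 2 have NULL agent.

SQL:
SELECT a.title, b.name AS agent
FROM tickets a
LEFT JOIN agents b ON a.agent_id = b.id

Result:
title          | agent 
---------------+-------
Timeout error  | Rosa  
Wrong total    | NULL  
Export error   | NULL  
Wrong timezone | Victor


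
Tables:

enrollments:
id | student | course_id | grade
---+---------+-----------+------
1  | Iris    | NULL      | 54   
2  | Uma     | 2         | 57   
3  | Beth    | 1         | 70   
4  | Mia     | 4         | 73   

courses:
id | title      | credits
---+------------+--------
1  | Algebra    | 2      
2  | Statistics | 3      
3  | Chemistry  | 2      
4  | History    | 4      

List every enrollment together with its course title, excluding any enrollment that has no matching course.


INNER JOIN keeps only enrollments rows whose course_id matches an id in courses. Walk through each enrollment:
  - enrollment 1 (Iris): course_id=NULL, no match -> dropped
  - enrollment 2 (Uma): course_id=2 -> matches Statistics
  - enrollment 3 (Beth): course_id=1 -> matches Algebra
  - enrollment 4 (Mia): course_id=4 -> matches History
So 1 of 4 rows is dropped.

SQL:
SELECT a.student, b.title AS course
FROM enrollments a
INNER JOIN courses b ON a.course_id = b.id

Result:
student | course    
--------+-----------
Uma     | Statistics
Beth    | Algebra   
Mia     | History   


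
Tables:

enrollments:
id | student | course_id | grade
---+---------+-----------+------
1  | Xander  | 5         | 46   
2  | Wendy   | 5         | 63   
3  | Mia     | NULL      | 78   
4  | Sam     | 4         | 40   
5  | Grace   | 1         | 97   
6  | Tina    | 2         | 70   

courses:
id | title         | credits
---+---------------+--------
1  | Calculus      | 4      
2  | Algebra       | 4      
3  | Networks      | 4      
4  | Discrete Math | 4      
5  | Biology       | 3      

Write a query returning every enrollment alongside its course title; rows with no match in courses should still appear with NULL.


LEFT JOIN keeps every row from enrollments (the left table); where course_id has no match in courses, the course columns become NULL. Walk through each enrollment:
  - enrollment 1 (Xander): course_id=5 -> matches Biology
  - enrollment 2 (Wendy): course_id=5 -> matches Biology
  - enrollment 3 (Mia): course_id=NULL, no match -> kept with NULL
  - enrollment 4 (Sam): course_id=4 -> matches Discrete Math
  - enrollment 5 (Grace): course_id=1 -> matches Calculus
  - enrollment 6 (Tina): course_id=2 -> matches Algebra
All 6 rows appear; 1 has NULL course.

SQL:
SELECT a.student, b.title AS course
FROM enrollments a
LEFT JOIN courses b ON a.course_id = b.id

Result:
student | course       
--------+--------------
Xander  | Biology      
Wendy   | Biology      
Mia     | NULL         
Sam     | Discrete Math
Grace   | Calculus     
Tina    | Algebra      


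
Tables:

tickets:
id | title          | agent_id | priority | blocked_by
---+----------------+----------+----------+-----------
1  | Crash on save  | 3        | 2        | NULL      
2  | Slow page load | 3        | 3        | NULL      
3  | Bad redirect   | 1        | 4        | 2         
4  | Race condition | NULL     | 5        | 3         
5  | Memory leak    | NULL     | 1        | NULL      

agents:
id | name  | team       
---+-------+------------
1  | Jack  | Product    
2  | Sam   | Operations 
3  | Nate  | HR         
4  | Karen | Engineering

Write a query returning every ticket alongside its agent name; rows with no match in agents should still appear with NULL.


LEFT JOIN keeps every row from tickets (the left table); where agent_id has no match in agents, the agent columns become NULL. Walk through each ticket:
  - ticket 1 (Crash on save): agent_id=3 -> matches Nate
  - ticket 2 (Slow page load): agent_id=3 -> matches Nate
  - ticket 3 (Bad redirect): agent_id=1 -> matches Jack
  - ticket 4 (Race condition): agent_id=NULL, no match -> kept with NULL
  - ticket 5 (Memory leak): agent_id=NULL, no match -> kept with NULL
All 5 rows appear; 2 have NULL agent.

SQL:
SELECT a.title, b.name AS agent
FROM tickets a
LEFT JOIN agents b ON a.agent_id = b.id

Result:
title          | agent
---------------+------
Crash on save  | Nate 
Slow page load | Nate 
Bad redirect   | Jack 
Race condition | NULL 
Memory leak    | NULL 


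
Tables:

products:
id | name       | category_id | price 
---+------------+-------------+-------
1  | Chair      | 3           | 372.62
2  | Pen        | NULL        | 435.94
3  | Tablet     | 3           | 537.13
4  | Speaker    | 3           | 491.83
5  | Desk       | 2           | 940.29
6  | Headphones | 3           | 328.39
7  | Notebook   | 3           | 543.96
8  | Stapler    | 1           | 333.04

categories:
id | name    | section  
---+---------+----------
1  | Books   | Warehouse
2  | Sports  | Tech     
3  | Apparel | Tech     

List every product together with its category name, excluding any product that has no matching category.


INNER JOIN keeps only products rows whose category_id matches an id in categories. Walk through each product:
  - product 1 (Chair): category_id=3 -> matches Apparel
  - product 2 (Pen): category_id=NULL, no match -> dropped
  - product 3 (Tablet): category_id=3 -> matches Apparel
  - product 4 (Speaker): category_id=3 -> matches Apparel
  - product 5 (Desk): category_id=2 -> matches Sports
  - product 6 (Headphones): category_id=3 -> matches Apparel
  - product 7 (Notebook): category_id=3 -> matches Apparel
  - product 8 (Stapler): category_id=1 -> matches Books
So 1 of 8 rows is dropped.

SQL:
SELECT a.name, b.name AS category
FROM products a
INNER JOIN categories b ON a.category_id = b.id

Result:
name       | category
-----------+---------
Chair      | Apparel 
Tablet     | Apparel 
Speaker    | Apparel 
Desk       | Sports  
Headphones | Apparel 
Notebook   | Apparel 
Stapler    | Books   


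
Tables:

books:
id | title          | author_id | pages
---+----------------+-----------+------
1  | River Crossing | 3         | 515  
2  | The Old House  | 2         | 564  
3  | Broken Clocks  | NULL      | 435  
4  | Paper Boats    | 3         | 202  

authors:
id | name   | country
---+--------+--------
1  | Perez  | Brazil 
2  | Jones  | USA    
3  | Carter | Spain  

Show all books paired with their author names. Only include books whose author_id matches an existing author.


INNER JOIN keeps only books rows whose author_id matches an id in authors. Walk through each book:
  - book 1 (River Crossing): author_id=3 -> matches Carter
  - book 2 (The Old House): author_id=2 -> matches Jones
  - book 3 (Broken Clocks): author_id=NULL, no match -> dropped
  - book 4 (Paper Boats): author_id=3 -> matches Carter
So 1 of 4 rows is dropped.

SQL:
SELECT a.title, b.name AS author
FROM books a
INNER JOIN authors b ON a.author_id = b.id

Result:
title          | author
---------------+-------
River Crossing | Carter
The Old House  | Jones 
Paper Boats    | Carter


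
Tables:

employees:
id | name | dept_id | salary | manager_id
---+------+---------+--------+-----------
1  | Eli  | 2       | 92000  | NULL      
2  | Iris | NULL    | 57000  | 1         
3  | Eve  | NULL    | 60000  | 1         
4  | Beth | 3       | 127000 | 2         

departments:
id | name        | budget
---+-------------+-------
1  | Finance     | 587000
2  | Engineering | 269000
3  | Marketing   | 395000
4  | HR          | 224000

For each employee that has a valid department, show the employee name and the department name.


INNER JOIN keeps only employees rows whose dept_id matches an id in departments. Walk through each employee:
  - employee 1 (Eli): dept_id=2 -> matches Engineering
  - employee 2 (Iris): dept_id=NULL, no match -> dropped
  - employee 3 (Eve): dept_id=NULL, no match -> dropped
  - employee 4 (Beth): dept_id=3 -> matches Marketing
So 2 of 4 rows are dropped.

SQL:
SELECT a.name, b.name AS department
FROM employees a
INNER JOIN departments b ON a.dept_id = b.id

Result:
name | department 
-----+------------
Eli  | Engineering
Beth | Marketing  


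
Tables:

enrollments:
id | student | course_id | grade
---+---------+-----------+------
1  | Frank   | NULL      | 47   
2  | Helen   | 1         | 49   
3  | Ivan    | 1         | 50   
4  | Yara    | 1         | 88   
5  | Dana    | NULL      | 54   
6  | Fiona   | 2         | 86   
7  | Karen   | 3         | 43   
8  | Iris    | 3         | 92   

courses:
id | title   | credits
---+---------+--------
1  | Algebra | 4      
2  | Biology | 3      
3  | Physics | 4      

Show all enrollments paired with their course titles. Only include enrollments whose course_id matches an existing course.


INNER JOIN keeps only enrollments rows whose course_id matches an id in courses. Walk through each enrollment:
  - enrollment 1 (Frank): course_id=NULL, no match -> dropped
  - enrollment 2 (Helen): course_id=1 -> matches Algebra
  - enrollment 3 (Ivan): course_id=1 -> matches Algebra
  - enrollment 4 (Yara): course_id=1 -> matches Algebra
  - enrollment 5 (Dana): course_id=NULL, no match -> dropped
  - enrollment 6 (Fiona): course_id=2 -> matches Biology
  - enrollment 7 (Karen): course_id=3 -> matches Physics
  - enrollment 8 (Iris): course_id=3 -> matches Physics
So 2 of 8 rows are dropped.

SQL:
SELECT a.student, b.title AS course
FROM enrollments a
INNER JOIN courses b ON a.course_id = b.id

Result:
student | course 
--------+--------
Helen   | Algebra
Ivan    | Algebra
Yara    | Algebra
Fiona   | Biology
Karen   | Physics
Iris    | Physics


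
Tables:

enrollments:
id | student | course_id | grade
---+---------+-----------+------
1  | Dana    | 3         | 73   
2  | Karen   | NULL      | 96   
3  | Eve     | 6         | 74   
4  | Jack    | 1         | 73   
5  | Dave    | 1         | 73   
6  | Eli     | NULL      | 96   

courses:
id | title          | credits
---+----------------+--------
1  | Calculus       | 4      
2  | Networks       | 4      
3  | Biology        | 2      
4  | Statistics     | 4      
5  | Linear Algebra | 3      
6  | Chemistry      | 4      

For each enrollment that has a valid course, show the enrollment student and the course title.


INNER JOIN keeps only enrollments rows whose course_id matches an id in courses. Walk through each enrollment:
  - enrollment 1 (Dana): course_id=3 -> matches Biology
  - enrollment 2 (Karen): course_id=NULL, no match -> dropped
  - enrollment 3 (Eve): course_id=6 -> matches Chemistry
  - enrollment 4 (Jack): course_id=1 -> matches Calculus
  - enrollment 5 (Dave): course_id=1 -> matches Calculus
  - enrollment 6 (Eli): course_id=NULL, no match -> dropped
So 2 of 6 rows are dropped.

SQL:
SELECT a.student, b.title AS course
FROM enrollments a
INNER JOIN courses b ON a.course_id = b.id

Result:
student | course   
--------+----------
Dana    | Biology  
Eve     | Chemistry
Jack    | Calculus 
Dave    | Calculus 


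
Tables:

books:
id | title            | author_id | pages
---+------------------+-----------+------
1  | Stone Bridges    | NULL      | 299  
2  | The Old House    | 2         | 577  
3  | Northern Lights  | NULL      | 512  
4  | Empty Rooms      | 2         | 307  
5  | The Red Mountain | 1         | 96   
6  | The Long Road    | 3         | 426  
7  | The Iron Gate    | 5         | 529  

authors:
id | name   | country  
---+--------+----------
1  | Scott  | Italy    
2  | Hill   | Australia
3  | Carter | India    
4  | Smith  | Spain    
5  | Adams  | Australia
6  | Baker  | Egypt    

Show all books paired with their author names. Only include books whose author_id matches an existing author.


INNER JOIN keeps only books rows whose author_id matches an id in authors. Walk through each book:
  - book 1 (Stone Bridges): author_id=NULL, no match -> dropped
  - book 2 (The Old House): author_id=2 -> matches Hill
  - book 3 (Northern Lights): author_id=NULL, no match -> dropped
  - book 4 (Empty Rooms): author_id=2 -> matches Hill
  - book 5 (The Red Mountain): author_id=1 -> matches Scott
  - book 6 (The Long Road): author_id=3 -> matches Carter
  - book 7 (The Iron Gate): author_id=5 -> matches Adams
So 2 of 7 rows are dropped.

SQL:
SELECT a.title, b.name AS author
FROM books a
INNER JOIN authors b ON a.author_id = b.id

Result:
title            | author
-----------------+-------
The Old House    | Hill  
Empty Rooms      | Hill  
The Red Mountain | Scott 
The Long Road    | Carter
The Iron Gate    | Adams 


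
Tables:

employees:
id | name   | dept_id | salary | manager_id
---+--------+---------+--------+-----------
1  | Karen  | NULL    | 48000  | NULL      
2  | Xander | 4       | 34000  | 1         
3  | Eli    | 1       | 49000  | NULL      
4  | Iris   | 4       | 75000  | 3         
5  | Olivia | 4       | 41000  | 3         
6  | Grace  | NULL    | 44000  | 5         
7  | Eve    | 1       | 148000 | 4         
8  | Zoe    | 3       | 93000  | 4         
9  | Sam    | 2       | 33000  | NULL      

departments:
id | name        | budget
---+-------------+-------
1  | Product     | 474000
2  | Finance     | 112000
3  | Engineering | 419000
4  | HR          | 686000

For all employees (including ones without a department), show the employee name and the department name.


LEFT JOIN keeps every row from employees (the left table); where dept_id has no match in departments, the department columns become NULL. Walk through each employee:
  - employee 1 (Karen): dept_id=NULL, no match -> kept with NULL
  - employee 2 (Xander): dept_id=4 -> matches HR
  - employee 3 (Eli): dept_id=1 -> matches Product
  - employee 4 (Iris): dept_id=4 -> matches HR
  - employee 5 (Olivia): dept_id=4 -> matches HR
  - employee 6 (Grace): dept_id=NULL, no match -> kept with NULL
  - employee 7 (Eve): dept_id=1 -> matches Product
  - employee 8 (Zoe): dept_id=3 -> matches Engineering
  - employee 9 (Sam): dept_id=2 -> matches Finance
All 9 rows appear; 2 have NULL department.

SQL:
SELECT a.name, b.name AS department
FROM employees a
LEFT JOIN departments b ON a.dept_id = b.id

Result:
name   | department 
-------+------------
Karen  | NULL       
Xander | HR         
Eli    | Product    
Iris   | HR         
Olivia | HR         
Grace  | NULL       
Eve    | Product    
Zoe    | Engineering
Sam    | Finance    


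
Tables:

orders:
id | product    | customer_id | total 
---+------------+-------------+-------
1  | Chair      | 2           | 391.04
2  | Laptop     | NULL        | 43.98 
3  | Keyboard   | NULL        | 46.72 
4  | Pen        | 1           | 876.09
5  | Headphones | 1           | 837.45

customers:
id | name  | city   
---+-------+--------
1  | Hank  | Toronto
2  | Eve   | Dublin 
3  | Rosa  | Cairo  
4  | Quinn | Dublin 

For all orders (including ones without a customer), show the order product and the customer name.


LEFT JOIN keeps every row from orders (the left table); where customer_id has no match in customers, the customer columns become NULL. Walk through each order:
  - order 1 (Chair): customer_id=2 -> matches Eve
  - order 2 (Laptop): customer_id=NULL, no match -> kept with NULL
  - order 3 (Keyboard): customer_id=NULL, no match -> kept with NULL
  - order 4 (Pen): customer_id=1 -> matches Hank
  - order 5 (Headphones): customer_id=1 -> matches Hank
All 5 rows appear; 2 have NULL customer.

SQL:
SELECT a.product, b.name AS customer
FROM orders a
LEFT JOIN customers b ON a.customer_id = b.id

Result:
product    | customer
-----------+---------
Chair      | Eve     
Laptop     | NULL    
Keyboard   | NULL    
Pen        | Hank    
Headphones | Hank    


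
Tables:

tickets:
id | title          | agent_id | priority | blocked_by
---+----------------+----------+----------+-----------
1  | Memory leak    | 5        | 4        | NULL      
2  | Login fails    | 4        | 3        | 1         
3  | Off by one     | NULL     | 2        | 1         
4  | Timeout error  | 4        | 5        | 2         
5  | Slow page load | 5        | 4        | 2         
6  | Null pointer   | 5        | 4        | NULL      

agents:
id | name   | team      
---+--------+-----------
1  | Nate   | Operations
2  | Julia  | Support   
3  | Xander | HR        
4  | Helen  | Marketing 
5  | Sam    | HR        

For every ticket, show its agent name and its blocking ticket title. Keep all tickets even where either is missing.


Two LEFT JOINs from the same base table tickets: one to agents via agent_id, one to tickets itself via blocked_by. Both are LEFT so every ticket is preserved.
Match against agents:
  - ticket 1 (Memory leak): agent_id=5 -> matches Sam
  - ticket 2 (Login fails): agent_id=4 -> matches Helen
  - ticket 3 (Off by one): agent_id=NULL, no match -> kept with NULL
  - ticket 4 (Timeout error): agent_id=4 -> matches Helen
  - ticket 5 (Slow page load): agent_id=5 -> matches Sam
  - ticket 6 (Null pointer): agent_id=5 -> matches Sam
Match against tickets (self):
  - ticket 1 (Memory leak): blocked_by=NULL -> NULL
  - ticket 2 (Login fails): blocked_by=1 -> Memory leak
  - ticket 3 (Off by one): blocked_by=1 -> Memory leak
  - ticket 4 (Timeout error): blocked_by=2 -> Login fails
  - ticket 5 (Slow page load): blocked_by=2 -> Login fails
  - ticket 6 (Null pointer): blocked_by=NULL -> NULL

SQL:
SELECT a.title, b.name AS agent, c.title AS blocked_by
FROM tickets a
LEFT JOIN agents b ON a.agent_id = b.id
LEFT JOIN tickets c ON a.blocked_by = c.id

Result:
title          | agent | blocked_by 
---------------+-------+------------
Memory leak    | Sam   | NULL       
Login fails    | Helen | Memory leak
Off by one     | NULL  | Memory leak
Timeout error  | Helen | Login fails
Slow page load | Sam   | Login fails
Null pointer   | Sam   | NULL       


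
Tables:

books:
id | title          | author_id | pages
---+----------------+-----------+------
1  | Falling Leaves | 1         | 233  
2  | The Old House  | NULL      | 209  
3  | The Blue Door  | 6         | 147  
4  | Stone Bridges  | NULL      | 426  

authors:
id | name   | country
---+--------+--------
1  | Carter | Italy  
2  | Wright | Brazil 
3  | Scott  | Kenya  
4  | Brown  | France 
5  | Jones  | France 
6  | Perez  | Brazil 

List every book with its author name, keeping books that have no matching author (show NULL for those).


LEFT JOIN keeps every row from books (the left table); where author_id has no match in authors, the author columns become NULL. Walk through each book:
  - book 1 (Falling Leaves): author_id=1 -> matches Carter
  - book 2 (The Old House): author_id=NULL, no match -> kept with NULL
  - book 3 (The Blue Door): author_id=6 -> matches Perez
  - book 4 (Stone Bridges): author_id=NULL, no match -> kept with NULL
All 4 rows appear; 2 have NULL author.

SQL:
SELECT a.title, b.name AS author
FROM books a
LEFT JOIN authors b ON a.author_id = b.id

Result:
title          | author
---------------+-------
Falling Leaves | Carter
The Old House  | NULL  
The Blue Door  | Perez 
Stone Bridges  | NULL  


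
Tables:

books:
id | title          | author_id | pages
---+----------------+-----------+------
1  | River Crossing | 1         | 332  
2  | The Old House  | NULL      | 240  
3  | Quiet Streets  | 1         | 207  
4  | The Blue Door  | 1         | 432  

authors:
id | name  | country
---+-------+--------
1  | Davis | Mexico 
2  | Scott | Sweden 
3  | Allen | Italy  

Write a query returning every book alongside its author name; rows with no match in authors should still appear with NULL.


LEFT JOIN keeps every row from books (the left table); where author_id has no match in authors, the author columns become NULL. Walk through each book:
  - book 1 (River Crossing): author_id=1 -> matches Davis
  - book 2 (The Old House): author_id=NULL, no match -> kept with NULL
  - book 3 (Quiet Streets): author_id=1 -> matches Davis
  - book 4 (The Blue Door): author_id=1 -> matches Davis
All 4 rows appear; 1 has NULL author.

SQL:
SELECT a.title, b.name AS author
FROM books a
LEFT JOIN authors b ON a.author_id = b.id

Result:
title          | author
---------------+-------
River Crossing | Davis 
The Old House  | NULL  
Quiet Streets  | Davis 
The Blue Door  | Davis 


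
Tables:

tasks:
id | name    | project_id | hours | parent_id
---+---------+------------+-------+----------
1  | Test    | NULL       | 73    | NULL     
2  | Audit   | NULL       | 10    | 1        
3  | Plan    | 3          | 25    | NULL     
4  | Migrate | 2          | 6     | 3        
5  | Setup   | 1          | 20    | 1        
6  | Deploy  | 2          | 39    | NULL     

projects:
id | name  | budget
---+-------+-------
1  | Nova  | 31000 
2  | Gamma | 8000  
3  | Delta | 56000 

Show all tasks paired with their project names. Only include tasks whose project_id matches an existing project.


INNER JOIN keeps only tasks rows whose project_id matches an id in projects. Walk through each task:
  - task 1 (Test): project_id=NULL, no match -> dropped
  - task 2 (Audit): project_id=NULL, no match -> dropped
  - task 3 (Plan): project_id=3 -> matches Delta
  - task 4 (Migrate): project_id=2 -> matches Gamma
  - task 5 (Setup): project_id=1 -> matches Nova
  - task 6 (Deploy): project_id=2 -> matches Gamma
So 2 of 6 rows are dropped.

SQL:
SELECT a.name, b.name AS project
FROM tasks a
INNER JOIN projects b ON a.project_id = b.id

Result:
name    | project
--------+--------
Plan    | Delta  
Migrate | Gamma  
Setup   | Nova   
Deploy  | Gamma  


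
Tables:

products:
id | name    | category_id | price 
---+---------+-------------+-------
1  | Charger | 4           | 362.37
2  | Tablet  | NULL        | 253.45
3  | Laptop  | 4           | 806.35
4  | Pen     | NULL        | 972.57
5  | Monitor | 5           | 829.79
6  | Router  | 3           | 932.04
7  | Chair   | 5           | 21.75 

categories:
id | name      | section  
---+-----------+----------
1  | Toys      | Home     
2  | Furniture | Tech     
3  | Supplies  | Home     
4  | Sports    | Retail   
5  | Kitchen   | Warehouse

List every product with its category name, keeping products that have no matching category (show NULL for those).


LEFT JOIN keeps every row from products (the left table); where category_id has no match in categories, the category columns become NULL. Walk through each product:
  - product 1 (Charger): category_id=4 -> matches Sports
  - product 2 (Tablet): category_id=NULL, no match -> kept with NULL
  - product 3 (Laptop): category_id=4 -> matches Sports
  - product 4 (Pen): category_id=NULL, no match -> kept with NULL
  - product 5 (Monitor): category_id=5 -> matches Kitchen
  - product 6 (Router): category_id=3 -> matches Supplies
  - product 7 (Chair): category_id=5 -> matches Kitchen
All 7 rows appear; 2 have NULL category.

SQL:
SELECT a.name, b.name AS category
FROM products a
LEFT JOIN categories b ON a.category_id = b.id

Result:
name    | category
--------+---------
Charger | Sports  
Tablet  | NULL    
Laptop  | Sports  
Pen     | NULL    
Monitor | Kitchen 
Router  | Supplies
Chair   | Kitchen 


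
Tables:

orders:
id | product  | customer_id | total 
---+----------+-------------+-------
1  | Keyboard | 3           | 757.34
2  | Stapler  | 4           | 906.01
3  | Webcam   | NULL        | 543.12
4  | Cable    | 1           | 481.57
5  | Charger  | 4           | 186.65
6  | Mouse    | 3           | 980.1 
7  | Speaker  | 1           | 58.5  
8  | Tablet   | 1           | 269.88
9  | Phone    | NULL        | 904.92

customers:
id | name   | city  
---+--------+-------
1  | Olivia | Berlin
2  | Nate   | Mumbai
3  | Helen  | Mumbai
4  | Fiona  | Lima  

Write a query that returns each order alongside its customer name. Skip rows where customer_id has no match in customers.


INNER JOIN keeps only orders rows whose customer_id matches an id in customers. Walk through each order:
  - order 1 (Keyboard): customer_id=3 -> matches Helen
  - order 2 (Stapler): customer_id=4 -> matches Fiona
  - order 3 (Webcam): customer_id=NULL, no match -> dropped
  - order 4 (Cable): customer_id=1 -> matches Olivia
  - order 5 (Charger): customer_id=4 -> matches Fiona
  - order 6 (Mouse): customer_id=3 -> matches Helen
  - order 7 (Speaker): customer_id=1 -> matches Olivia
  - order 8 (Tablet): customer_id=1 -> matches Olivia
  - order 9 (Phone): customer_id=NULL, no match -> dropped
So 2 of 9 rows are dropped.

SQL:
SELECT a.product, b.name AS customer
FROM orders a
INNER JOIN customers b ON a.customer_id = b.id

Result:
product  | customer
---------+---------
Keyboard | Helen   
Stapler  | Fiona   
Cable    | Olivia  
Charger  | Fiona   
Mouse    | Helen   
Speaker  | Olivia  
Tablet   | Olivia  


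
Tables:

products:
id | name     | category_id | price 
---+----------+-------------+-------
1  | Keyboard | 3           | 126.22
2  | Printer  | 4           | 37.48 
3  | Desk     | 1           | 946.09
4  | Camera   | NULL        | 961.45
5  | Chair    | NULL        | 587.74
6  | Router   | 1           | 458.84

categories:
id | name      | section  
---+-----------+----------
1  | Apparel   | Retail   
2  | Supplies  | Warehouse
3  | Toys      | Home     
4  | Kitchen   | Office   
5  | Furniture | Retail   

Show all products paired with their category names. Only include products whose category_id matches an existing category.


INNER JOIN keeps only products rows whose category_id matches an id in categories. Walk through each product:
  - product 1 (Keyboard): category_id=3 -> matches Toys
  - product 2 (Printer): category_id=4 -> matches Kitchen
  - product 3 (Desk): category_id=1 -> matches Apparel
  - product 4 (Camera): category_id=NULL, no match -> dropped
  - product 5 (Chair): category_id=NULL, no match -> dropped
  - product 6 (Router): category_id=1 -> matches Apparel
So 2 of 6 rows are dropped.

SQL:
SELECT a.name, b.name AS category
FROM products a
INNER JOIN categories b ON a.category_id = b.id

Result:
name     | category
---------+---------
Keyboard | Toys    
Printer  | Kitchen 
Desk     | Apparel 
Router   | Apparel 


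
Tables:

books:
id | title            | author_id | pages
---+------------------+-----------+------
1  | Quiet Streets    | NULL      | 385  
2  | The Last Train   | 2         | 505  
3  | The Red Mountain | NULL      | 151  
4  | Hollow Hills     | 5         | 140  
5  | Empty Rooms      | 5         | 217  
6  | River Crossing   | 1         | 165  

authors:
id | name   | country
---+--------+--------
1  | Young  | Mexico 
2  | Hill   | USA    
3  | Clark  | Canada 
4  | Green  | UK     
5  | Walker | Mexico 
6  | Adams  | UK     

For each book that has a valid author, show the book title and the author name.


INNER JOIN keeps only books rows whose author_id matches an id in authors. Walk through each book:
  - book 1 (Quiet Streets): author_id=NULL, no match -> dropped
  - book 2 (The Last Train): author_id=2 -> matches Hill
  - book 3 (The Red Mountain): author_id=NULL, no match -> dropped
  - book 4 (Hollow Hills): author_id=5 -> matches Walker
  - book 5 (Empty Rooms): author_id=5 -> matches Walker
  - book 6 (River Crossing): author_id=1 -> matches Young
So 2 of 6 rows are dropped.

SQL:
SELECT a.title, b.name AS author
FROM books a
INNER JOIN authors b ON a.author_id = b.id

Result:
title          | author
---------------+-------
The Last Train | Hill  
Hollow Hills   | Walker
Empty Rooms    | Walker
River Crossing | Young 


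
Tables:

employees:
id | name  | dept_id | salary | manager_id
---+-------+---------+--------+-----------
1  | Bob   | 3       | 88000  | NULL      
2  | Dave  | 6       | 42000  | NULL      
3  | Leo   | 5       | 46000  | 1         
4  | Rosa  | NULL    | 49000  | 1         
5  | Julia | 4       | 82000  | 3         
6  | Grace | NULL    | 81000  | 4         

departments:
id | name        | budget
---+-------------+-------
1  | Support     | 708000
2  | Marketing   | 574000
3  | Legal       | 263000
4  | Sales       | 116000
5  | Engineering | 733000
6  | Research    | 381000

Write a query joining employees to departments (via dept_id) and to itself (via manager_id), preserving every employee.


Two LEFT JOINs from the same base table employees: one to departments via dept_id, one to employees itself via manager_id. Both are LEFT so every employee is preserved.
Match against departments:
  - employee 1 (Bob): dept_id=3 -> matches Legal
  - employee 2 (Dave): dept_id=6 -> matches Research
  - employee 3 (Leo): dept_id=5 -> matches Engineering
  - employee 4 (Rosa): dept_id=NULL, no match -> kept with NULL
  - employee 5 (Julia): dept_id=4 -> matches Sales
  - employee 6 (Grace): dept_id=NULL, no match -> kept with NULL
Match against employees (self):
  - employee 1 (Bob): manager_id=NULL -> NULL
  - employee 2 (Dave): manager_id=NULL -> NULL
  - employee 3 (Leo): manager_id=1 -> Bob
  - employee 4 (Rosa): manager_id=1 -> Bob
  - employee 5 (Julia): manager_id=3 -> Leo
  - employee 6 (Grace): manager_id=4 -> Rosa

SQL:
SELECT a.name, b.name AS department, c.name AS manager
FROM employees a
LEFT JOIN departments b ON a.dept_id = b.id
LEFT JOIN employees c ON a.manager_id = c.id

Result:
name  | department  | manager
------+-------------+--------
Bob   | Legal       | NULL   
Dave  | Research    | NULL   
Leo   | Engineering | Bob    
Rosa  | NULL        | Bob    
Julia | Sales       | Leo    
Grace | NULL        | Rosa   


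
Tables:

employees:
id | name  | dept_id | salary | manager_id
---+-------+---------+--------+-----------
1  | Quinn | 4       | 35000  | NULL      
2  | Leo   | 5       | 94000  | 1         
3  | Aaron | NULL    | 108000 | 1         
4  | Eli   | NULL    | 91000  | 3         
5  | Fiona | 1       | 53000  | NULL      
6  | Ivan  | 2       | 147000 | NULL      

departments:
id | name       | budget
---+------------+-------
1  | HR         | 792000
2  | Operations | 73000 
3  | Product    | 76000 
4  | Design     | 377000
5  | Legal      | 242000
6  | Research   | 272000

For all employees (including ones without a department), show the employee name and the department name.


LEFT JOIN keeps every row from employees (the left table); where dept_id has no match in departments, the department columns become NULL. Walk through each employee:
  - employee 1 (Quinn): dept_id=4 -> matches Design
  - employee 2 (Leo): dept_id=5 -> matches Legal
  - employee 3 (Aaron): dept_id=NULL, no match -> kept with NULL
  - employee 4 (Eli): dept_id=NULL, no match -> kept with NULL
  - employee 5 (Fiona): dept_id=1 -> matches HR
  - employee 6 (Ivan): dept_id=2 -> matches Operations
All 6 rows appear; 2 have NULL department.

SQL:
SELECT a.name, b.name AS department
FROM employees a
LEFT JOIN departments b ON a.dept_id = b.id

Result:
name  | department
------+-----------
Quinn | Design    
Leo   | Legal     
Aaron | NULL      
Eli   | NULL      
Fiona | HR        
Ivan  | Operations


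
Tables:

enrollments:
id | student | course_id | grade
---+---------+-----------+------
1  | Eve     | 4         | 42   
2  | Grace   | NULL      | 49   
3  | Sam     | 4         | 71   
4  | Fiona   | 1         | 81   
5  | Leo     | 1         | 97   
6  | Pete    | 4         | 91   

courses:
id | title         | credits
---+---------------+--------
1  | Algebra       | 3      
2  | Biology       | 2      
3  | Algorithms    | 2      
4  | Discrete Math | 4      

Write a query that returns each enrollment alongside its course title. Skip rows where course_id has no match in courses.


INNER JOIN keeps only enrollments rows whose course_id matches an id in courses. Walk through each enrollment:
  - enrollment 1 (Eve): course_id=4 -> matches Discrete Math
  - enrollment 2 (Grace): course_id=NULL, no match -> dropped
  - enrollment 3 (Sam): course_id=4 -> matches Discrete Math
  - enrollment 4 (Fiona): course_id=1 -> matches Algebra
  - enrollment 5 (Leo): course_id=1 -> matches Algebra
  - enrollment 6 (Pete): course_id=4 -> matches Discrete Math
So 1 of 6 rows is dropped.

SQL:
SELECT a.student, b.title AS course
FROM enrollments a
INNER JOIN courses b ON a.course_id = b.id

Result:
student | course       
--------+--------------
Eve     | Discrete Math
Sam     | Discrete Math
Fiona   | Algebra      
Leo     | Algebra      
Pete    | Discrete Math


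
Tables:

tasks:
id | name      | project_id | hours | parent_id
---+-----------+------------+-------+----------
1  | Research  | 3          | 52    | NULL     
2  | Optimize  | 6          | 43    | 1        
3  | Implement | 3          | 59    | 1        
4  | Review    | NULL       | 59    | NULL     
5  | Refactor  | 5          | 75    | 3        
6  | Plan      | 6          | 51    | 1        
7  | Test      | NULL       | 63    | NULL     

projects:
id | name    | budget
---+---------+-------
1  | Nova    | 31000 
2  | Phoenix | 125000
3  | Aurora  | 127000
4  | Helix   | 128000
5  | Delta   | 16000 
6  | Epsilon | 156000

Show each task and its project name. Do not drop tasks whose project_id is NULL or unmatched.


LEFT JOIN keeps every row from tasks (the left table); where project_id has no match in projects, the project columns become NULL. Walk through each task:
  - task 1 (Research): project_id=3 -> matches Aurora
  - task 2 (Optimize): project_id=6 -> matches Epsilon
  - task 3 (Implement): project_id=3 -> matches Aurora
  - task 4 (Review): project_id=NULL, no match -> kept with NULL
  - task 5 (Refactor): project_id=5 -> matches Delta
  - task 6 (Plan): project_id=6 -> matches Epsilon
  - task 7 (Test): project_id=NULL, no match -> kept with NULL
All 7 rows appear; 2 have NULL project.

SQL:
SELECT a.name, b.name AS project
FROM tasks a
LEFT JOIN projects b ON a.project_id = b.id

Result:
name      | project
----------+--------
Research  | Aurora 
Optimize  | Epsilon
Implement | Aurora 
Review    | NULL   
Refactor  | Delta  
Plan      | Epsilon
Test      | NULL   


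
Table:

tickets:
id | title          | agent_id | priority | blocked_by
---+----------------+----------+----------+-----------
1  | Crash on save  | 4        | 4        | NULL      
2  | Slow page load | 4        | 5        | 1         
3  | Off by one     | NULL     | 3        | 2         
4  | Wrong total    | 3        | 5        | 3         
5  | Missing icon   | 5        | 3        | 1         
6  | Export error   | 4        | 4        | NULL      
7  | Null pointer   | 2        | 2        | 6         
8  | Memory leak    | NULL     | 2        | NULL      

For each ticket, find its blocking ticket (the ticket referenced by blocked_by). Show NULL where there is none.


This is a self-join: tickets is joined to a second copy of itself, matching each row's blocked_by to another row's id. Use LEFT JOIN so rows with blocked_by=NULL are kept.
  - ticket 1 (Crash on save): blocked_by=NULL -> NULL
  - ticket 2 (Slow page load): blocked_by=1 -> Crash on save
  - ticket 3 (Off by one): blocked_by=2 -> Slow page load
  - ticket 4 (Wrong total): blocked_by=3 -> Off by one
  - ticket 5 (Missing icon): blocked_by=1 -> Crash on save
  - ticket 6 (Export error): blocked_by=NULL -> NULL
  - ticket 7 (Null pointer): blocked_by=6 -> Export error
  - ticket 8 (Memory leak): blocked_by=NULL -> NULL

SQL:
SELECT a.title AS item, b.title AS blocked_by
FROM tickets a
LEFT JOIN tickets b ON a.blocked_by = b.id

Result:
item           | blocked_by    
---------------+---------------
Crash on save  | NULL          
Slow page load | Crash on save 
Off by one     | Slow page load
Wrong total    | Off by one    
Missing icon   | Crash on save 
Export error   | NULL          
Null pointer   | Export error  
Memory leak    | NULL          


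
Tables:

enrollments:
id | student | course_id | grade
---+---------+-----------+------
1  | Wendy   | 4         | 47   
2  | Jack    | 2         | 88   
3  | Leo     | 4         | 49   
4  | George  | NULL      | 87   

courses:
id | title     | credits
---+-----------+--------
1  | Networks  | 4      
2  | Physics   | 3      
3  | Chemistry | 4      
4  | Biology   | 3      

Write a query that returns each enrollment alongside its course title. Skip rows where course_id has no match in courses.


INNER JOIN keeps only enrollments rows whose course_id matches an id in courses. Walk through each enrollment:
  - enrollment 1 (Wendy): course_id=4 -> matches Biology
  - enrollment 2 (Jack): course_id=2 -> matches Physics
  - enrollment 3 (Leo): course_id=4 -> matches Biology
  - enrollment 4 (George): course_id=NULL, no match -> dropped
So 1 of 4 rows is dropped.

SQL:
SELECT a.student, b.title AS course
FROM enrollments a
INNER JOIN courses b ON a.course_id = b.id

Result:
student | course 
--------+--------
Wendy   | Biology
Jack    | Physics
Leo     | Biology
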